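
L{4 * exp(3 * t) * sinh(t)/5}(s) 4/(5 * ((s - 3)^2-1))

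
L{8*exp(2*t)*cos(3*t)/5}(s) 8*(s - 2)/(5*((s - 2)^2+9))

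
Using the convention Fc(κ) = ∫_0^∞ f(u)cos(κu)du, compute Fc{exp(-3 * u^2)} sqrt(3) * sqrt(pi) * exp(-κ^2/12)/6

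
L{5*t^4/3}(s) 40/s^5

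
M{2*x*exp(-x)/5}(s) 2*gamma(s + 1)/5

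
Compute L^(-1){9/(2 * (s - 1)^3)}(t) 9 * t^2 * exp(t)/4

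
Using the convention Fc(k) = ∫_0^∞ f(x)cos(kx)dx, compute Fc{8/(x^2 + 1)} 4*pi*exp(-k)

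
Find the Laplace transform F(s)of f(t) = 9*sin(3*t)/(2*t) 9*atan(3/s)/2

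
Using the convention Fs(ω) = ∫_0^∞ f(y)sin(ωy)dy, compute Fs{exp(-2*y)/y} atan(ω/2)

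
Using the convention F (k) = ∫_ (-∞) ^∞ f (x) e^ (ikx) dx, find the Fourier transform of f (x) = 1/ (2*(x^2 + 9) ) pi*exp (-3*Abs (k) ) /6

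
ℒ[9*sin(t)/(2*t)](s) 9*atan(1/s)/2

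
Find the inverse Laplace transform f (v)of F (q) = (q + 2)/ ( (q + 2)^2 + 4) exp (-2 * v) * cos (2 * v)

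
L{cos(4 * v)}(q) q/(q^2 + 16)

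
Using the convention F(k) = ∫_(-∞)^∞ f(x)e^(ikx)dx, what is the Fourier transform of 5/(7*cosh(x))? 5*pi/(7*cosh(pi*k/2))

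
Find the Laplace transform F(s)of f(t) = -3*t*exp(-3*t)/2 -3/(2*(s + 3)^2)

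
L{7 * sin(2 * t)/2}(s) 7/(s^2+4)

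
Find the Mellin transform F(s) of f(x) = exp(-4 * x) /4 gamma(s) /(4 * 2^(2 * s) ) 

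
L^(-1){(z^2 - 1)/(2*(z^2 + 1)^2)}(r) r*cos(r)/2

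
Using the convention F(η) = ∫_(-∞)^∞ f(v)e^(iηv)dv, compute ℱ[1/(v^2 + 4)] pi * exp(-2 * Abs(η))/2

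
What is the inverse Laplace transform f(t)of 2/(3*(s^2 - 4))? sinh(2*t)/3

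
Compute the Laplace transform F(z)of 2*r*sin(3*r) 12*z/(z^2 + 9)^2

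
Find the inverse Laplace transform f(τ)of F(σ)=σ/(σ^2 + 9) cos(3*τ)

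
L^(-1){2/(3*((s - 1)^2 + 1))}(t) 2*exp(t)*sin(t)/3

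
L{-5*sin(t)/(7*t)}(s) -5*atan(1/s)/7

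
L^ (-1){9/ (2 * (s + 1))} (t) 9 * exp (-t)/2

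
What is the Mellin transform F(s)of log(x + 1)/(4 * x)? -pi * csc(pi * s)/(4 * s - 4)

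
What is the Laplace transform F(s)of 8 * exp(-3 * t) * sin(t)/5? 8/(5 * ((s + 3)^2 + 1))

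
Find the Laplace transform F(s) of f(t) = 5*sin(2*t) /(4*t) 5*atan(2/s) /4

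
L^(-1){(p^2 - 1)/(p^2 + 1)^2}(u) u*cos(u)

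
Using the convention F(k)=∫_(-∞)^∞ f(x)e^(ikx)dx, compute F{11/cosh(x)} 11 * pi/cosh(pi * k/2)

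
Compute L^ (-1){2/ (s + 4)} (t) 2*exp (-4*t)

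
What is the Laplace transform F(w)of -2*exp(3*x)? -2/(w - 3)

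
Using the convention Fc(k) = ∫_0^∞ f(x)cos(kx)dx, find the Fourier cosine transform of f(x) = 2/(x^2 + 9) pi * exp(-3 * k)/3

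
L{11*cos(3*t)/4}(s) 11*s/(4*(s^2 + 9))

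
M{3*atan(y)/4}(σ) -3*pi*sec(pi*σ/2)/(8*σ)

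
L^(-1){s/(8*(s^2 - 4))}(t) cosh(2*t)/8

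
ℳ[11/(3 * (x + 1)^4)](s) 11 * gamma(s) * gamma(4 - s)/18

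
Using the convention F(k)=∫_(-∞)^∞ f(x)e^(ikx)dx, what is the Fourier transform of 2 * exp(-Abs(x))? 4/(k^2+1)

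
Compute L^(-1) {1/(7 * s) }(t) 1/7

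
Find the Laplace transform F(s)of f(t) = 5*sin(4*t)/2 10/(s^2 + 16)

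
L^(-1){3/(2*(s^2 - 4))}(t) 3*sinh(2*t)/4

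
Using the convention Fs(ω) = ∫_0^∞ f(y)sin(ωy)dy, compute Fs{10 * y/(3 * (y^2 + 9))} 5 * pi * exp(-3 * ω)/3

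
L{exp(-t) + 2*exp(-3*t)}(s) 1/(s + 1) + 2/(s + 3)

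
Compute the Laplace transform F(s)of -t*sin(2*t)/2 -2*s/(s^2 + 4)^2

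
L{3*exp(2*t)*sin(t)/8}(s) 3/(8*((s - 2)^2 + 1))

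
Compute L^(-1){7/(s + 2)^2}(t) 7*t*exp(-2*t)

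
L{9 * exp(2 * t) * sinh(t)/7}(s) 9/(7 * ((s - 2)^2 - 1))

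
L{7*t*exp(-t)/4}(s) 7/(4*(s + 1)^2)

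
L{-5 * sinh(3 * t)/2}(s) -15/(2 * s^2 - 18)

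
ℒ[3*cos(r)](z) 3*z/(z^2 + 1) 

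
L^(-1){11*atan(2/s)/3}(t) 11*sin(2*t)/(3*t)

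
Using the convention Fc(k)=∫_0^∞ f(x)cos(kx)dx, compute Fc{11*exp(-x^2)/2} 11*sqrt(pi)*exp(-k^2/4)/4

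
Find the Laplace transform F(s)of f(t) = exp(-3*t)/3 1/(3*(s + 3))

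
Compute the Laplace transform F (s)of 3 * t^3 18/s^4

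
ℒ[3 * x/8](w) 3/(8 * w^2)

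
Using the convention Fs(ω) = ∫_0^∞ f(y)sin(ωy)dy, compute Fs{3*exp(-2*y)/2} 3*ω/(2*(ω^2 + 4))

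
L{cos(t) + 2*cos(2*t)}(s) 2*s/(s^2 + 4) + s/(s^2 + 1)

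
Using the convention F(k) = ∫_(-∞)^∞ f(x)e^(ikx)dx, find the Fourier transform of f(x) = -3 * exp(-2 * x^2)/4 -3 * sqrt(2) * sqrt(pi) * exp(-k^2/8)/8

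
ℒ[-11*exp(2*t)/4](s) -11/(4*s - 8)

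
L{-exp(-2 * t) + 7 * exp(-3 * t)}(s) 7/(s + 3) - 1/(s + 2)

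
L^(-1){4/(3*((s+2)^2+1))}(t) 4*exp(-2*t)*sin(t)/3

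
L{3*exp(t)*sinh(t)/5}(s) 3/(5*s*(s - 2))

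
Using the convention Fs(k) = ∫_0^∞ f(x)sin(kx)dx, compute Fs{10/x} 5*pi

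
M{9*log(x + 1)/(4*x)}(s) -9*pi*csc(pi*s)/(4*s - 4)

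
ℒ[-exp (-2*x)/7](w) -1/ (7*w + 14)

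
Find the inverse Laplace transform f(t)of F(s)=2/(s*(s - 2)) 2*exp(t)*sinh(t)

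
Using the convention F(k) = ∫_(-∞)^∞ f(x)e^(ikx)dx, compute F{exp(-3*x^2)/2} sqrt(3)*sqrt(pi)*exp(-k^2/12)/6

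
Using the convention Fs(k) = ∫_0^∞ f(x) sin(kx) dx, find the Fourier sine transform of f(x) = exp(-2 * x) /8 k/(8 * (k^2 + 4) ) 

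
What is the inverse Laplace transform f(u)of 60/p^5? 5*u^4/2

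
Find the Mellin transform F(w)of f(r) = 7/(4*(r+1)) 7*pi*csc(pi*w)/4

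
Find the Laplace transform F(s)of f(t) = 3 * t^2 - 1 6/s^3 - 1/s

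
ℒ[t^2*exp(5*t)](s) 2/(s - 5)^3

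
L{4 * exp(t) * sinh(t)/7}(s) 4/(7 * s * (s - 2))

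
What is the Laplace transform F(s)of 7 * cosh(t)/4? 7 * s/(4 * (s^2 - 1))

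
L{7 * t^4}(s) 168/s^5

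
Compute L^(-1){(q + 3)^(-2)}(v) v*exp(-3*v)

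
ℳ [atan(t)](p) -pi*sec(pi*p/2)/(2*p)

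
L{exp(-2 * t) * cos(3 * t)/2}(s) (s + 2)/(2 * ((s + 2)^2 + 9))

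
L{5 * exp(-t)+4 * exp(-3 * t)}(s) 4/(s+3)+5/(s+1)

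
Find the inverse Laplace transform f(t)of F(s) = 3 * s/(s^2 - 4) 3 * cosh(2 * t)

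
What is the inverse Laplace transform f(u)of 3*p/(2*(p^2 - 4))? 3*cosh(2*u)/2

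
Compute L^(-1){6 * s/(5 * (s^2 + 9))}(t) 6 * cos(3 * t)/5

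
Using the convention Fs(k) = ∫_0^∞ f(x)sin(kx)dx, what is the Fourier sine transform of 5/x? 5*pi/2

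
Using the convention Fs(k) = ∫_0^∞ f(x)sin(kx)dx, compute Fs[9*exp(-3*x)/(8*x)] 9*atan(k/3)/8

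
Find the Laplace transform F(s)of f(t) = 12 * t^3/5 72/(5 * s^4)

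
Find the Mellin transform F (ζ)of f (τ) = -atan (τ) pi*sec (pi*ζ/2)/ (2*ζ)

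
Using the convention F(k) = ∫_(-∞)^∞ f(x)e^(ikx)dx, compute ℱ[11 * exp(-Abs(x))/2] 11/(k^2+1)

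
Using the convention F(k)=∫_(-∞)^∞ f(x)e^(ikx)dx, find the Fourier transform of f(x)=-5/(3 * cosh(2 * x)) -5 * pi/(6 * cosh(pi * k/4))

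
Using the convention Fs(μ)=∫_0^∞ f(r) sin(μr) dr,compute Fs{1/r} pi/2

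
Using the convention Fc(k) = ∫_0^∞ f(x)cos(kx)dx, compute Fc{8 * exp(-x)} 8/(k^2 + 1)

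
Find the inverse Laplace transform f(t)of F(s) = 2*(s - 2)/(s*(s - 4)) 2*exp(2*t)*cosh(2*t)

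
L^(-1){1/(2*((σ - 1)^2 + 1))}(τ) exp(τ)*sin(τ)/2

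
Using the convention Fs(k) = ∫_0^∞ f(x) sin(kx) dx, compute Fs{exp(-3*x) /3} k/(3*(k^2 + 9) ) 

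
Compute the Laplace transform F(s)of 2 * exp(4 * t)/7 2/(7 * (s - 4))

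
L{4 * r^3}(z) 24/z^4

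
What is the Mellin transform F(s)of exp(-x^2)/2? gamma(s/2)/4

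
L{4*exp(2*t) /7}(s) 4/(7*(s - 2) ) 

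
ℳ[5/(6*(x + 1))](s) 5*pi*csc(pi*s)/6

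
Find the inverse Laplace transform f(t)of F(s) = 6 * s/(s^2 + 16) 6 * cos(4 * t)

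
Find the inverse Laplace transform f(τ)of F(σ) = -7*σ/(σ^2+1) -7*cos(τ)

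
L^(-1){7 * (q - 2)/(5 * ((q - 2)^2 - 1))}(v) 7 * exp(2 * v) * cosh(v)/5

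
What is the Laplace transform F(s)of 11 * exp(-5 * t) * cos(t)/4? 11 * (s + 5)/(4 * ((s + 5)^2 + 1))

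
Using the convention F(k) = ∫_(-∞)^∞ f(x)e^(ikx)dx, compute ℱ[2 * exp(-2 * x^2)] sqrt(2) * sqrt(pi) * exp(-k^2/8)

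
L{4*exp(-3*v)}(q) 4/(q + 3)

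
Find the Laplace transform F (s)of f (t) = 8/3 8/ (3*s)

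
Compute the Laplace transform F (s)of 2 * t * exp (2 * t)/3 2/ (3 * (s - 2)^2)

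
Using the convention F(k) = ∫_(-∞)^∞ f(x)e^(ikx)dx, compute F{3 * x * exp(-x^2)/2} 3 * I * sqrt(pi) * k * exp(-k^2/4)/4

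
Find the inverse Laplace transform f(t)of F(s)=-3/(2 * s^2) -3 * t/2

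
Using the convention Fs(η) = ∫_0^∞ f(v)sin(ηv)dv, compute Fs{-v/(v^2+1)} -pi*exp(-η)/2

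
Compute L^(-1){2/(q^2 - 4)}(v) sinh(2*v)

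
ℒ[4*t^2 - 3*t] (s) 8/s^3 - 3/s^2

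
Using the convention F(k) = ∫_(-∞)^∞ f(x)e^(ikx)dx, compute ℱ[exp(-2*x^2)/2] sqrt(2)*sqrt(pi)*exp(-k^2/8)/4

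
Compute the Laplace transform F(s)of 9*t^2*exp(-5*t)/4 9/(2*(s + 5)^3)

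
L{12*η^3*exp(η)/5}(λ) 72/(5*(λ - 1)^4)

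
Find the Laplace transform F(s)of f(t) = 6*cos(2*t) 6*s/(s^2 + 4)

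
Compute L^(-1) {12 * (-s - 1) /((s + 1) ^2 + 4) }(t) -12 * exp(-t) * cos(2 * t) 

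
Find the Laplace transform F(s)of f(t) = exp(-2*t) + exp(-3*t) 1/(s + 3) + 1/(s + 2)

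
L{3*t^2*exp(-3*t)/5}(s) 6/(5*(s+3)^3)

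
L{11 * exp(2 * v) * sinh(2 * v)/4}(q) 11/(2 * q * (q - 4))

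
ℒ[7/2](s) 7/ (2 * s)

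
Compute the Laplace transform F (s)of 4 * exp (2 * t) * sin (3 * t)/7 12/ (7 * ( (s - 2)^2 + 9))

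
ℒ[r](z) z^(-2)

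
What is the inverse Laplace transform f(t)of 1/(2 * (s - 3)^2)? t * exp(3 * t)/2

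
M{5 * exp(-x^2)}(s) 5 * gamma(s/2)/2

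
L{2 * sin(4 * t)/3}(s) 8/(3 * (s^2+16))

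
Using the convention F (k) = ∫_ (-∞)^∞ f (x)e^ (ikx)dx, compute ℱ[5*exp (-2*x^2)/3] 5*sqrt (2)*sqrt (pi)*exp (-k^2/8)/6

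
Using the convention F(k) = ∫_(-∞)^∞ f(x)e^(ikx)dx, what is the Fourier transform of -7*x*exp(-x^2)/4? -7*I*sqrt(pi)*k*exp(-k^2/4)/8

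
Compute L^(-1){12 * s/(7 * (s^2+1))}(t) 12 * cos(t)/7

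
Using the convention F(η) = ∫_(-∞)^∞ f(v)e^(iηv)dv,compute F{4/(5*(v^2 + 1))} 4*pi*exp(-Abs(η))/5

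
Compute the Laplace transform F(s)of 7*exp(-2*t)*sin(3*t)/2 21/(2*((s + 2)^2 + 9))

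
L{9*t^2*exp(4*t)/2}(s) 9/(s - 4)^3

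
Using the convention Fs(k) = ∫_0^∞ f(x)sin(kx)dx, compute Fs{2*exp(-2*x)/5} 2*k/(5*(k^2 + 4))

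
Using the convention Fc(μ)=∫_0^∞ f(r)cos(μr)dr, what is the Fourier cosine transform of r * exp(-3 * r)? (9 - μ^2)/(μ^2 + 9)^2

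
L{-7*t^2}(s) -14/s^3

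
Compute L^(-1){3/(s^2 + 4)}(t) 3*sin(2*t)/2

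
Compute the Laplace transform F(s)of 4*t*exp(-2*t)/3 4/(3*(s + 2)^2)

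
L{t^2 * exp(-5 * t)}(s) 2/(s + 5)^3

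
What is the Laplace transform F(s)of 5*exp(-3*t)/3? 5/(3*(s+3))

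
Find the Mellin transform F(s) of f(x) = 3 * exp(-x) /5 3 * gamma(s) /5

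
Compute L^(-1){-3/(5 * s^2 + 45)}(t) -sin(3 * t)/5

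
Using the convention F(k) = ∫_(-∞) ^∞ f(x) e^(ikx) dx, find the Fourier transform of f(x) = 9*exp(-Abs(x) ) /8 9/(4*(k^2 + 1) ) 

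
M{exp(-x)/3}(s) gamma(s)/3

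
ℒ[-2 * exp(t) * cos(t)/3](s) 2 * (1 - s)/(3 * ((s - 1)^2+1))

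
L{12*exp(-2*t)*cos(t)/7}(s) 12*(s+2)/(7*((s+2)^2+1))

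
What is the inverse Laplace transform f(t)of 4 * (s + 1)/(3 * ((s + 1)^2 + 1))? 4 * exp(-t) * cos(t)/3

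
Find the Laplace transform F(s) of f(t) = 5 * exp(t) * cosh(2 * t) 5 * (s - 1) /((s - 1) ^2 - 4) 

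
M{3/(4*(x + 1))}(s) 3*pi*csc(pi*s)/4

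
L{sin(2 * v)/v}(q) atan(2/q)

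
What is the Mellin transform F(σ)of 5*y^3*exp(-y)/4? 5*gamma(σ + 3)/4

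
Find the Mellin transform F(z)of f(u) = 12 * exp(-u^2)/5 6 * gamma(z/2)/5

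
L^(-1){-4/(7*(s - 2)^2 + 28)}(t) -2*exp(2*t)*sin(2*t)/7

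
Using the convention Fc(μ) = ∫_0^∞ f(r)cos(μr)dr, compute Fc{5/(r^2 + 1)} 5*pi*exp(-μ)/2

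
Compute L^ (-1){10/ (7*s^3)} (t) 5*t^2/7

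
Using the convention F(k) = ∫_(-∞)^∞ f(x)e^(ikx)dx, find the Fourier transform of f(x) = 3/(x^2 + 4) 3*pi*exp(-2*Abs(k))/2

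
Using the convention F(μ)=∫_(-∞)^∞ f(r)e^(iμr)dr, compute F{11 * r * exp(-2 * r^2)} 11 * sqrt(2) * I * sqrt(pi) * μ * exp(-μ^2/8)/8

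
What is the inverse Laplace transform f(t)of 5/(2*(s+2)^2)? 5*t*exp(-2*t)/2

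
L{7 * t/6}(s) 7/(6 * s^2)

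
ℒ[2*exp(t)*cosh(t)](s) 2*(s - 1)/(s*(s - 2))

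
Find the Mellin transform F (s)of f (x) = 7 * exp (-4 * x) 7 * gamma (s)/4^s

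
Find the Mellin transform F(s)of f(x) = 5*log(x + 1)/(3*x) -5*pi*csc(pi*s)/(3*s - 3)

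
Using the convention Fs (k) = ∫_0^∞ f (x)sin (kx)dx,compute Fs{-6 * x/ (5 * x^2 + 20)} -3 * pi * exp (-2 * k)/5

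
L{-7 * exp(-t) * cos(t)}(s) 7 * (-s - 1)/((s + 1)^2 + 1)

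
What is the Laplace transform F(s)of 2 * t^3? 12/s^4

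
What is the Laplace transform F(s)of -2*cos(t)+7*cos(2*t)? 7*s/(s^2+4) - 2*s/(s^2+1)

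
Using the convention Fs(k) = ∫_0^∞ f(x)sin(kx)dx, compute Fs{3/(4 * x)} 3 * pi/8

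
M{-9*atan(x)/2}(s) 9*pi*sec(pi*s/2)/(4*s)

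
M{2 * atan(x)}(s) -pi * sec(pi * s/2)/s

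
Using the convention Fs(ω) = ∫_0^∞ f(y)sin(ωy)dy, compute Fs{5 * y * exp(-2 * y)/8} 5 * ω/(2 * (ω^2 + 4)^2)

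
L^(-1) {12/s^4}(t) 2*t^3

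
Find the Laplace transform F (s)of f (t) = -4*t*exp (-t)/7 -4/ (7*(s + 1)^2)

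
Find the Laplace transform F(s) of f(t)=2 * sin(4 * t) 8/(s^2 + 16) 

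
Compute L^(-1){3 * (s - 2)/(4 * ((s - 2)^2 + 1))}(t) 3 * exp(2 * t) * cos(t)/4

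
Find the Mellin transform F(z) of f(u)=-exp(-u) -gamma(z) 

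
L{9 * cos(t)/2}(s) 9 * s/(2 * (s^2 + 1))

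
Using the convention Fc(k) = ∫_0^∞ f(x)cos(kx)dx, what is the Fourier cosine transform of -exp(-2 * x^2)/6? -sqrt(2) * sqrt(pi) * exp(-k^2/8)/24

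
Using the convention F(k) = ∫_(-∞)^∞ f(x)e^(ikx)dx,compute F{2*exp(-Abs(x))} 4/(k^2 + 1)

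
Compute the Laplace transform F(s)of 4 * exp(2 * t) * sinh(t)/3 4/(3 * ((s - 2)^2-1))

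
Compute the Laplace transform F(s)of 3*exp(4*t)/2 3/(2*(s - 4))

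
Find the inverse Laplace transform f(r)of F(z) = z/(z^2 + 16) cos(4 * r)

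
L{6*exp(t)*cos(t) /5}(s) 6*(s - 1) /(5*((s - 1) ^2+1) ) 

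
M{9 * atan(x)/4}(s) -9 * pi * sec(pi * s/2)/(8 * s)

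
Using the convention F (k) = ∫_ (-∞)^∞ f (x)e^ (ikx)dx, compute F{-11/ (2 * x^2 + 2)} -11 * pi * exp (-Abs (k))/2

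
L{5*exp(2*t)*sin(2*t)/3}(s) 10/(3*((s - 2)^2+4))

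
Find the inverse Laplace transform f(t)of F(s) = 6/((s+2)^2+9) 2 * exp(-2 * t) * sin(3 * t)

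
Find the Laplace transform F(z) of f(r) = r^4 24/z^5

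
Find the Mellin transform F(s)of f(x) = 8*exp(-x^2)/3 4*gamma(s/2)/3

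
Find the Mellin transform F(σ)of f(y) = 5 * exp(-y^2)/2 5 * gamma(σ/2)/4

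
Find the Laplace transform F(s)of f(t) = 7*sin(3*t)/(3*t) 7*atan(3/s)/3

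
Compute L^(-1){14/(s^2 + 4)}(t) 7*sin(2*t)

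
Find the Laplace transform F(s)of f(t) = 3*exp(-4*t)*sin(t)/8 3/(8*((s+4)^2+1))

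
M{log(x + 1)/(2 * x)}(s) -pi * csc(pi * s)/(2 * s - 2)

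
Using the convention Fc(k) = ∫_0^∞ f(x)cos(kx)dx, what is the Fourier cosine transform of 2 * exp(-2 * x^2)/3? sqrt(2) * sqrt(pi) * exp(-k^2/8)/6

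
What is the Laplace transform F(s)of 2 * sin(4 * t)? 8/(s^2 + 16)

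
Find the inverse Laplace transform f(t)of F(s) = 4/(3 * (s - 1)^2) 4 * t * exp(t)/3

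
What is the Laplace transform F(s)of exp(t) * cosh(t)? (s - 1)/(s * (s - 2))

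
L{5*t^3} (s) 30/s^4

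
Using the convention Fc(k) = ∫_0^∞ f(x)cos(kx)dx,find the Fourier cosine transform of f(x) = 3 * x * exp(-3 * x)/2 3 * (9 - k^2)/(2 * (k^2 + 9)^2)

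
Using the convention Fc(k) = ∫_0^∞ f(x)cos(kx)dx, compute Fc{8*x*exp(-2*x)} 8*(4 - k^2)/(k^2 + 4)^2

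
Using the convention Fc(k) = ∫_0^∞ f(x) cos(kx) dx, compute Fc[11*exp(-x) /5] 11/(5*(k^2 + 1) ) 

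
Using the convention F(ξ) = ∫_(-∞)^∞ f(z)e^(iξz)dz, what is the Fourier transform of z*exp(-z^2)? I*sqrt(pi)*ξ*exp(-ξ^2/4)/2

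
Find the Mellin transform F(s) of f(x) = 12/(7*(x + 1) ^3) 6*pi*(s - 2)*(s - 1) /(7*sin(pi*s) ) 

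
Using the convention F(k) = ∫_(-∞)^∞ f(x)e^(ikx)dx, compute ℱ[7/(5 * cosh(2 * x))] 7 * pi/(10 * cosh(pi * k/4))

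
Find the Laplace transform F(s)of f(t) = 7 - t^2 7/s - 2/s^3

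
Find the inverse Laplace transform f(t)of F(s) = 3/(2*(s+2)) 3*exp(-2*t)/2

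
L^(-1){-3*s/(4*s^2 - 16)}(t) -3*cosh(2*t)/4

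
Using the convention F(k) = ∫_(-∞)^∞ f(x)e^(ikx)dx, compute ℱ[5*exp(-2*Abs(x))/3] 20/(3*(k^2 + 4))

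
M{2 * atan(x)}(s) -pi * sec(pi * s/2)/s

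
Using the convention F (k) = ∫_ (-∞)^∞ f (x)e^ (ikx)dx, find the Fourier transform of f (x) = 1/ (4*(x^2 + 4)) pi*exp (-2*Abs (k))/8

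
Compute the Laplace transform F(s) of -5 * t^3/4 -15/(2 * s^4) 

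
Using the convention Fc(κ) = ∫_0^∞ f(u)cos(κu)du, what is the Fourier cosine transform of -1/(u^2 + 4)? -pi*exp(-2*κ)/4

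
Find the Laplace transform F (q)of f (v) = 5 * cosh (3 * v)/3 5 * q/ (3 * (q^2-9))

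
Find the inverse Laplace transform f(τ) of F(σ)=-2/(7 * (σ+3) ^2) -2 * τ * exp(-3 * τ) /7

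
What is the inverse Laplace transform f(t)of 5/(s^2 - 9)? 5*sinh(3*t)/3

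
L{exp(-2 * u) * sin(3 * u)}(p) 3/((p + 2)^2 + 9)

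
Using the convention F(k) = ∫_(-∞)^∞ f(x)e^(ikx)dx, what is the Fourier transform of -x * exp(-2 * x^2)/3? -sqrt(2) * I * sqrt(pi) * k * exp(-k^2/8)/24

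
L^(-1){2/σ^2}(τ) 2 * τ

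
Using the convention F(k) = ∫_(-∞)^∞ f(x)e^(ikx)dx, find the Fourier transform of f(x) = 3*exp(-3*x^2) sqrt(3)*sqrt(pi)*exp(-k^2/12)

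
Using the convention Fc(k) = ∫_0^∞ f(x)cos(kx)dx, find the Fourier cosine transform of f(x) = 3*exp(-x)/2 3/(2*(k^2 + 1))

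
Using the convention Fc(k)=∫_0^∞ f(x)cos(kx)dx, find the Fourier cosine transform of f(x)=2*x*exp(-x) 2*(1 - k^2)/(k^2 + 1)^2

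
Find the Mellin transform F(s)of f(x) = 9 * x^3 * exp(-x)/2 9 * gamma(s + 3)/2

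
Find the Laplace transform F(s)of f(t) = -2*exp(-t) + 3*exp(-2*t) 3/(s + 2) - 2/(s + 1)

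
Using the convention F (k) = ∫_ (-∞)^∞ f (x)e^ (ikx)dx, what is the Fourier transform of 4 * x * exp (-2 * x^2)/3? sqrt (2) * I * sqrt (pi) * k * exp (-k^2/8)/6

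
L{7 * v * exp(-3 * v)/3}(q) 7/(3 * (q+3)^2)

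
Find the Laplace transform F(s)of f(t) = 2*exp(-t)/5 2/(5*(s + 1))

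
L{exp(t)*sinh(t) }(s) 1/(s*(s - 2) ) 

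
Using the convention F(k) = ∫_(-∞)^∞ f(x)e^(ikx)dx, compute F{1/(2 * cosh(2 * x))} pi/(4 * cosh(pi * k/4))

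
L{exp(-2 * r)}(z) 1/(z + 2)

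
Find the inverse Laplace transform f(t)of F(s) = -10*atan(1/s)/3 -10*sin(t)/(3*t)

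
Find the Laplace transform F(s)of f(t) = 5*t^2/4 5/(2*s^3)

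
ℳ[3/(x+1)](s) 3 * pi * csc(pi * s)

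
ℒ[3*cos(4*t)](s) 3*s/(s^2 + 16)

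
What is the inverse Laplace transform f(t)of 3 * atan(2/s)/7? 3 * sin(2 * t)/(7 * t)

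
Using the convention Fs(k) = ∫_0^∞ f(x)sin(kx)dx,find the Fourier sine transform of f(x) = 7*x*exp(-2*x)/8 7*k/(2*(k^2 + 4)^2)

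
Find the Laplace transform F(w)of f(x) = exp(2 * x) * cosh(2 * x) (w - 2)/(w * (w - 4))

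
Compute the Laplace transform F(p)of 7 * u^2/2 7/p^3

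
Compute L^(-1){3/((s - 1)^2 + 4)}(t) 3*exp(t)*sin(2*t)/2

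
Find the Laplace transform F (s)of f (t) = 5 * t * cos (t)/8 5 * (s^2 - 1)/ (8 * (s^2 + 1)^2)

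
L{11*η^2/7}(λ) 22/(7*λ^3)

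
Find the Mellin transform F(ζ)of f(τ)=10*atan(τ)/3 -5*pi*sec(pi*ζ/2)/(3*ζ)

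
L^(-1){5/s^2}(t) 5 * t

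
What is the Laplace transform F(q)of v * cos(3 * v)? (q^2 - 9)/(q^2 + 9)^2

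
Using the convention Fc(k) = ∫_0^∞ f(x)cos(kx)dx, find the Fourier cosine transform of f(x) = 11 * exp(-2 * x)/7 22/(7 * (k^2 + 4))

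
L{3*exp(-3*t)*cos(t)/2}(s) 3*(s+3)/(2*((s+3)^2+1))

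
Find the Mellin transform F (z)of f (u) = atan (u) -pi*sec (pi*z/2)/ (2*z)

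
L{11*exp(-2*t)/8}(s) 11/(8*(s + 2))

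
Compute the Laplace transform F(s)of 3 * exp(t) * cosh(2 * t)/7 3 * (s - 1)/(7 * ((s - 1)^2 - 4))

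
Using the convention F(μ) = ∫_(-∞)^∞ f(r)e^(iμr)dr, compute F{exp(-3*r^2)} sqrt(3)*sqrt(pi)*exp(-μ^2/12)/3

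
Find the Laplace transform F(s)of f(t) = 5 5/s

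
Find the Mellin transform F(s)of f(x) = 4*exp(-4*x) 2^(2 - 2*s)*gamma(s)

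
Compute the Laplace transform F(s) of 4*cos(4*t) 4*s/(s^2 + 16) 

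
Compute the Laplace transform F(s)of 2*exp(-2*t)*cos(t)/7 2*(s + 2)/(7*((s + 2)^2 + 1))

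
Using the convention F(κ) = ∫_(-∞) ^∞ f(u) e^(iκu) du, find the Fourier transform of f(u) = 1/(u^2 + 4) pi*exp(-2*Abs(κ) ) /2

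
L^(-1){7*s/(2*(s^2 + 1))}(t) 7*cos(t)/2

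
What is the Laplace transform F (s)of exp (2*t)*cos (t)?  (s - 2)/ ( (s - 2)^2 + 1)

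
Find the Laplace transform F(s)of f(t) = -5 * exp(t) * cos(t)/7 5 * (1 - s)/(7 * ((s - 1)^2 + 1))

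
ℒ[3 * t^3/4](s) 9/(2 * s^4)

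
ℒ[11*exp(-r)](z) 11/(z + 1)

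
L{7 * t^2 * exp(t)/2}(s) 7/(s - 1)^3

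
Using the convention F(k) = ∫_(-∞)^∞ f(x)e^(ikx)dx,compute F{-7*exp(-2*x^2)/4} -7*sqrt(2)*sqrt(pi)*exp(-k^2/8)/8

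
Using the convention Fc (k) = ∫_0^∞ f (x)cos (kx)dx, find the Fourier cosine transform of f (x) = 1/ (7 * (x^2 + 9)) pi * exp (-3 * k)/42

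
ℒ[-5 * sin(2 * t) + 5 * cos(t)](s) 5 * s/(s^2 + 1) - 10/(s^2 + 4)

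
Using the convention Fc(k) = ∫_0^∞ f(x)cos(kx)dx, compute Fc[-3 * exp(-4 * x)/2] -6/(k^2 + 16)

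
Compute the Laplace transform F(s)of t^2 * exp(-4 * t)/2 (s + 4)^(-3)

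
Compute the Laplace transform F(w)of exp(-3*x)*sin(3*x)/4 3/(4*((w + 3)^2 + 9))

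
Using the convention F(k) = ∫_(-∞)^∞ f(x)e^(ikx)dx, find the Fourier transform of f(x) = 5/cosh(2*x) 5*pi/(2*cosh(pi*k/4))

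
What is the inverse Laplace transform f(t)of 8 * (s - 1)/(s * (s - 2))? 8 * exp(t) * cosh(t)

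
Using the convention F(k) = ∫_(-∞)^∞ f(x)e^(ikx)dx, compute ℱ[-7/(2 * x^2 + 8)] -7 * pi * exp(-2 * Abs(k))/4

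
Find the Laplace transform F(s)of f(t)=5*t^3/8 15/(4*s^4)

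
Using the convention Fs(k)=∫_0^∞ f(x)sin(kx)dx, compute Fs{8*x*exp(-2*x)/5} 32*k/(5*(k^2 + 4)^2)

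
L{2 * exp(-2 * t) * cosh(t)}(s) 2 * (s+2)/((s+2)^2 - 1)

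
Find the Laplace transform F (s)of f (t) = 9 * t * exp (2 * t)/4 9/ (4 * (s - 2)^2)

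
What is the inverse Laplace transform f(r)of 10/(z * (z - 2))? 10 * exp(r) * sinh(r)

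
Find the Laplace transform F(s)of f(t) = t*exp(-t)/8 1/(8*(s + 1)^2)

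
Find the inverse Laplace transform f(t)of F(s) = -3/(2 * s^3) -3 * t^2/4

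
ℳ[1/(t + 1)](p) pi*csc(pi*p)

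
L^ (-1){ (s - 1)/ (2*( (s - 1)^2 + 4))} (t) exp (t)*cos (2*t)/2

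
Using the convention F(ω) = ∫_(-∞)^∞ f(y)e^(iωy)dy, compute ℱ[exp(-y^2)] sqrt(pi)*exp(-ω^2/4)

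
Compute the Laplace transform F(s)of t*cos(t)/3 (s^2 - 1)/(3*(s^2 + 1)^2)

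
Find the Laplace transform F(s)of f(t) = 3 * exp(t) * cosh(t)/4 3 * (s - 1)/(4 * s * (s - 2))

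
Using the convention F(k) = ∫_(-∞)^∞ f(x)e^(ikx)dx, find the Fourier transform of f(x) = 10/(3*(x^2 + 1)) 10*pi*exp(-Abs(k))/3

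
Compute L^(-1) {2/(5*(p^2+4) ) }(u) sin(2*u) /5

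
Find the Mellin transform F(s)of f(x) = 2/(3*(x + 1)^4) gamma(s)*gamma(4 - s)/9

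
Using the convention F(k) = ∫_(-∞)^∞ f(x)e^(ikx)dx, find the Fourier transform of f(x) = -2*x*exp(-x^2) -I*sqrt(pi)*k*exp(-k^2/4)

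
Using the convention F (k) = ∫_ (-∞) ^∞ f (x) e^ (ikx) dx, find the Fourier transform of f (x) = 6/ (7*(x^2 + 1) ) 6*pi*exp (-Abs (k) ) /7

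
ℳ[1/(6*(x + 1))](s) pi*csc(pi*s)/6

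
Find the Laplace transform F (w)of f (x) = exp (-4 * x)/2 1/ (2 * (w + 4))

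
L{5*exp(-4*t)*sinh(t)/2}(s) 5/(2*((s + 4)^2 - 1))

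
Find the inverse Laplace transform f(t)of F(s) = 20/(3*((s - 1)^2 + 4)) 10*exp(t)*sin(2*t)/3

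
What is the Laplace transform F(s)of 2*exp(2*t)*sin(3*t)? 6/((s - 2)^2 + 9)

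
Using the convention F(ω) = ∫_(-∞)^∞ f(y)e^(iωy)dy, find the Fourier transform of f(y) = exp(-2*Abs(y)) 4/(ω^2 + 4)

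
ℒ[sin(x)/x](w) atan(1/w)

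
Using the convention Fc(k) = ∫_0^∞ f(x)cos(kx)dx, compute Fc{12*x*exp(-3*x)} 12*(9 - k^2)/(k^2+9)^2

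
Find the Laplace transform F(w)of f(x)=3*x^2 6/w^3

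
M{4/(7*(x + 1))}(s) 4*pi*csc(pi*s)/7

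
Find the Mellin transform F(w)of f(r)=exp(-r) gamma(w)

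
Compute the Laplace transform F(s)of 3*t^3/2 9/s^4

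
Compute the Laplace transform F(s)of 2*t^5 240/s^6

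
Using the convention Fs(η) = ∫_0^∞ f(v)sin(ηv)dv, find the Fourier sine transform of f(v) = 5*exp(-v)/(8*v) 5*atan(η)/8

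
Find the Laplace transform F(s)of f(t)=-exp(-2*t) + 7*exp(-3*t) 7/(s + 3) - 1/(s + 2)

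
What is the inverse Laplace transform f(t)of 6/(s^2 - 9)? 2 * sinh(3 * t)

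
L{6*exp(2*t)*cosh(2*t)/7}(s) 6*(s - 2)/(7*s*(s - 4))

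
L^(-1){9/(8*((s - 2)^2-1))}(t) 9*exp(2*t)*sinh(t)/8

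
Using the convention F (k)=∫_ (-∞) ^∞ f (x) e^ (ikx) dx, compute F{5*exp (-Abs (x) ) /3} 10/ (3*(k^2 + 1) ) 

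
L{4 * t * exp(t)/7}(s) 4/(7 * (s - 1)^2)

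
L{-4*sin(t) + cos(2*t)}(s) s/(s^2 + 4) - 4/(s^2 + 1)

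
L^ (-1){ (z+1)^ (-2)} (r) r*exp (-r)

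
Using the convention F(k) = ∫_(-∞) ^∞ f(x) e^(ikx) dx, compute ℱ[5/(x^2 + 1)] 5 * pi * exp(-Abs(k) ) 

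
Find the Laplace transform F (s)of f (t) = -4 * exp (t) -4/ (s - 1)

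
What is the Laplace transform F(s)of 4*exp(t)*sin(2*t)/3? 8/(3*((s - 1)^2+4))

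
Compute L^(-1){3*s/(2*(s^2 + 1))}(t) 3*cos(t)/2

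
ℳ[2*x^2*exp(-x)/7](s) 2*gamma(s + 2)/7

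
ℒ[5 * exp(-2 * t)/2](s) 5/(2 * (s + 2))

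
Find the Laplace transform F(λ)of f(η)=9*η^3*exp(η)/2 27/(λ - 1)^4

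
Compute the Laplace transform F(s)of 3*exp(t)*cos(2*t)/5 3*(s - 1)/(5*((s - 1)^2 + 4))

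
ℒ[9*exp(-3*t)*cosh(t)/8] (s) 9*(s + 3)/(8*((s + 3)^2 - 1))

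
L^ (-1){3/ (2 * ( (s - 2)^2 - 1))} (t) 3 * exp (2 * t) * sinh (t)/2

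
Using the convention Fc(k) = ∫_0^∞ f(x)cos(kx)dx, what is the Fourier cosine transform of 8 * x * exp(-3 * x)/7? 8 * (9 - k^2)/(7 * (k^2 + 9)^2)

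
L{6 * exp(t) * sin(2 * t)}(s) 12/((s - 1)^2 + 4)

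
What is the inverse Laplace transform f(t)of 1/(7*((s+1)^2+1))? exp(-t)*sin(t)/7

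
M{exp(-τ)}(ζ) gamma(ζ)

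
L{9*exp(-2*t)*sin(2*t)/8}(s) 9/(4*((s + 2)^2 + 4))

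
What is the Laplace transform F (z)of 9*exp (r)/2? 9/ (2*(z - 1))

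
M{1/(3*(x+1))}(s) pi*csc(pi*s)/3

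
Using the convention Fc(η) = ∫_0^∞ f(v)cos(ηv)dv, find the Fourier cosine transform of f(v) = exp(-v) 1/(η^2 + 1)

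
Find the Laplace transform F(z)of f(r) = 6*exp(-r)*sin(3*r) 18/((z + 1)^2 + 9)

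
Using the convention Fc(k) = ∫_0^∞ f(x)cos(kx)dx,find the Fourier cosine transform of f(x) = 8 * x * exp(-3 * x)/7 8 * (9 - k^2)/(7 * (k^2 + 9)^2)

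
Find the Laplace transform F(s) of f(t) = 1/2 1/(2 * s) 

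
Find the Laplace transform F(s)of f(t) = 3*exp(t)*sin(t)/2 3/(2*((s - 1)^2 + 1))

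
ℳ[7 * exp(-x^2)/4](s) 7 * gamma(s/2)/8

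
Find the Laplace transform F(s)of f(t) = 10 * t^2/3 20/(3 * s^3)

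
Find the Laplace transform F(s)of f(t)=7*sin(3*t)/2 21/(2*(s^2 + 9))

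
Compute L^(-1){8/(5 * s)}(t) 8/5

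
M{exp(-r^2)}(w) gamma(w/2)/2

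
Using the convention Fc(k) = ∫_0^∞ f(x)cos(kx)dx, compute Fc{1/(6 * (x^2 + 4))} pi * exp(-2 * k)/24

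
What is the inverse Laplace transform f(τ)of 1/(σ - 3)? exp(3*τ)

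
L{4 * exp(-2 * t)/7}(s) 4/(7 * (s+2))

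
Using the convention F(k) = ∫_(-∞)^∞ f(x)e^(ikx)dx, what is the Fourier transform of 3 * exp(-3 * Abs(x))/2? 9/(k^2 + 9)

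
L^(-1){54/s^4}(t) 9*t^3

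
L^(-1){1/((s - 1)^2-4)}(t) exp(t)*sinh(2*t)/2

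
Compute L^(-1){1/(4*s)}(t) 1/4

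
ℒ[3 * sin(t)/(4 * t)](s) 3 * atan(1/s)/4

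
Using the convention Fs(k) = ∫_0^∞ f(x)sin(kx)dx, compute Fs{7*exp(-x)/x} 7*atan(k)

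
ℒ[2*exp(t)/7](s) 2/(7*(s - 1))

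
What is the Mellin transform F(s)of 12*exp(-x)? 12*gamma(s)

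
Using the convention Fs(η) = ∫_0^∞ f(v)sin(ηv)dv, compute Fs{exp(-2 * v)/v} atan(η/2)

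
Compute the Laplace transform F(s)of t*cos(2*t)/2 (s^2 - 4)/(2*(s^2 + 4)^2)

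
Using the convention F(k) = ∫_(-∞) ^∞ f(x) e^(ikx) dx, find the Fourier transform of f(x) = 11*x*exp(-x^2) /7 11*I*sqrt(pi)*k*exp(-k^2/4) /14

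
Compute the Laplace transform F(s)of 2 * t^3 12/s^4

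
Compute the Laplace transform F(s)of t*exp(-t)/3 1/(3*(s + 1)^2)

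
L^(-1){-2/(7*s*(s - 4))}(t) -exp(2*t)*sinh(2*t)/7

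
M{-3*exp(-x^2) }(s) -3*gamma(s/2) /2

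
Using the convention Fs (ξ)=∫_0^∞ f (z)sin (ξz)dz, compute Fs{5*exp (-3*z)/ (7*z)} 5*atan (ξ/3)/7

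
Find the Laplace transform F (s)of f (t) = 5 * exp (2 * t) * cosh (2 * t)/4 5 * (s - 2)/ (4 * s * (s - 4))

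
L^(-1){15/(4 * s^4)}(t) 5 * t^3/8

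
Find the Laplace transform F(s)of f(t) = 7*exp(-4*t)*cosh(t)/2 7*(s + 4)/(2*((s + 4)^2 - 1))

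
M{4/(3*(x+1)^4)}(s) 2*gamma(s)*gamma(4 - s)/9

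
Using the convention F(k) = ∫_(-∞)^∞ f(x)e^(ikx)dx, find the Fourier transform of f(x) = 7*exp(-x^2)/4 7*sqrt(pi)*exp(-k^2/4)/4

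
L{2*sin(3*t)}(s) 6/(s^2 + 9)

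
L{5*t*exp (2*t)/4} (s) 5/ (4*(s - 2)^2)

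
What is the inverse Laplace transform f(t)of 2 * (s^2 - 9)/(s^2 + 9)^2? 2 * t * cos(3 * t)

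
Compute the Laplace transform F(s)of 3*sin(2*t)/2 3/(s^2 + 4)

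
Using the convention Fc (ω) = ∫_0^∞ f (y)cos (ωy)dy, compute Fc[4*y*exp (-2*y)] 4*(4 - ω^2)/ (ω^2+4)^2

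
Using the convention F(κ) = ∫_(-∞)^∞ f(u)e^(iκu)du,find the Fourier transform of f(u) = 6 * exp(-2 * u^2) 3 * sqrt(2) * sqrt(pi) * exp(-κ^2/8)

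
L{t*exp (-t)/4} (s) 1/ (4*(s + 1)^2)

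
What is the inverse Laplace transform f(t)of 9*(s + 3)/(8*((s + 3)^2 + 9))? 9*exp(-3*t)*cos(3*t)/8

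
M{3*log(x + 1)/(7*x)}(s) -3*pi*csc(pi*s)/(7*s - 7)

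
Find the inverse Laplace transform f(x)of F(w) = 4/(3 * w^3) 2 * x^2/3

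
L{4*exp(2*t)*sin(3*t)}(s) 12/((s - 2)^2 + 9)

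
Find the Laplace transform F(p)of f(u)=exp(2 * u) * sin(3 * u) 3/((p - 2)^2 + 9)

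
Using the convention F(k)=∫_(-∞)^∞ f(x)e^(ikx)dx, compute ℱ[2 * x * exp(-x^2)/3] I * sqrt(pi) * k * exp(-k^2/4)/3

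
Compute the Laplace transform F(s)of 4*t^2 8/s^3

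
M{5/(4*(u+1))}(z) 5*pi*csc(pi*z)/4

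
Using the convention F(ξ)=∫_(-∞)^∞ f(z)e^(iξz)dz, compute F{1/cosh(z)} pi/cosh(pi * ξ/2)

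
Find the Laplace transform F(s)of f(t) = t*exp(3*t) (s - 3)^(-2)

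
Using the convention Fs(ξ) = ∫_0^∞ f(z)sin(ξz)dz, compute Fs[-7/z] -7*pi/2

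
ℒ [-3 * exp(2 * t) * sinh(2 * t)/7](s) -6/(7 * s * (s - 4))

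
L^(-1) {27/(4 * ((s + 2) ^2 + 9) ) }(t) 9 * exp(-2 * t) * sin(3 * t) /4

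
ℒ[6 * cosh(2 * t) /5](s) 6 * s/(5 * (s^2 - 4) ) 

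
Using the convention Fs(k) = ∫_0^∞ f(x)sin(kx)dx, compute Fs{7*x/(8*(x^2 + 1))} 7*pi*exp(-k)/16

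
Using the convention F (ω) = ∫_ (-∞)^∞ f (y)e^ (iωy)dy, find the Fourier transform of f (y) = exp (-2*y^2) sqrt (2)*sqrt (pi)*exp (-ω^2/8)/2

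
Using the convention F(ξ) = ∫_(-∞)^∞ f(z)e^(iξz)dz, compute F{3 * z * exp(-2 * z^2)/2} 3 * sqrt(2) * I * sqrt(pi) * ξ * exp(-ξ^2/8)/16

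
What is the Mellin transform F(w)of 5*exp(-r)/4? 5*gamma(w)/4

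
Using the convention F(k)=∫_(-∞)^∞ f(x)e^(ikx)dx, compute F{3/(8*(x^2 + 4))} 3*pi*exp(-2*Abs(k))/16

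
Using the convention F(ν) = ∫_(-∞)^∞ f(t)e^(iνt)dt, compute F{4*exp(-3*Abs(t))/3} 8/(ν^2 + 9)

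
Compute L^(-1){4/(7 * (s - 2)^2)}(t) 4 * t * exp(2 * t)/7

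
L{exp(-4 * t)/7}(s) 1/(7 * (s+4))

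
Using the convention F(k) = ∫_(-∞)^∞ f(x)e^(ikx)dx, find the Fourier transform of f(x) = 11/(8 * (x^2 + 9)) 11 * pi * exp(-3 * Abs(k))/24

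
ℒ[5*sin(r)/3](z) 5/(3*(z^2+1))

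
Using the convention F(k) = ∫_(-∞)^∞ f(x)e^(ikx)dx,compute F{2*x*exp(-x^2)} I*sqrt(pi)*k*exp(-k^2/4)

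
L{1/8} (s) 1/ (8*s)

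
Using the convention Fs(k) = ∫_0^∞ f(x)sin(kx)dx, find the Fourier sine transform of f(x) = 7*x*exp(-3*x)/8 21*k/(4*(k^2 + 9)^2)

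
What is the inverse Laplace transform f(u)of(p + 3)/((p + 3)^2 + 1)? exp(-3 * u) * cos(u)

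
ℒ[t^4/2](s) 12/s^5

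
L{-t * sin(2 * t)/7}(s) -4 * s/(7 * (s^2+4)^2)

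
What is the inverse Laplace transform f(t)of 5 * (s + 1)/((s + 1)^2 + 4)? 5 * exp(-t) * cos(2 * t)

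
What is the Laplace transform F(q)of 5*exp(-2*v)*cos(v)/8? 5*(q + 2)/(8*((q + 2)^2 + 1))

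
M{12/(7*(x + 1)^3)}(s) 6*pi*(s - 2)*(s - 1)/(7*sin(pi*s))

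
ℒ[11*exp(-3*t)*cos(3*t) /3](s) 11*(s + 3) /(3*((s + 3) ^2 + 9) ) 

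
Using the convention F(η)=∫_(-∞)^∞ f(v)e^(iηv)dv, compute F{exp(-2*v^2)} sqrt(2)*sqrt(pi)*exp(-η^2/8)/2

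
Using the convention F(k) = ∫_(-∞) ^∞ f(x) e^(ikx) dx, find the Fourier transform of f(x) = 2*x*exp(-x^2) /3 I*sqrt(pi)*k*exp(-k^2/4) /3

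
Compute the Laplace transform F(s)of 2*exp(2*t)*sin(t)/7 2/(7*((s - 2)^2 + 1))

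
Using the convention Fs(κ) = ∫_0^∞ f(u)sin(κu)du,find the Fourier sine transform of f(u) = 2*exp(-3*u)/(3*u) 2*atan(κ/3)/3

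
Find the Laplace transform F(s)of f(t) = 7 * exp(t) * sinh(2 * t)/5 14/(5 * ((s - 1)^2 - 4))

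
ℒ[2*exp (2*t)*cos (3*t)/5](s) 2*(s - 2)/ (5*( (s - 2)^2 + 9))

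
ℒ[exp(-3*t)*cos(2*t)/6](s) (s + 3)/(6*((s + 3)^2 + 4))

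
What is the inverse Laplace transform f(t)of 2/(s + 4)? 2*exp(-4*t)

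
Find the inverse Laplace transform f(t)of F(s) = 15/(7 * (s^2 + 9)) 5 * sin(3 * t)/7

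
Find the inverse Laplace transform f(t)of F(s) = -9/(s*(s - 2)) -9*exp(t)*sinh(t)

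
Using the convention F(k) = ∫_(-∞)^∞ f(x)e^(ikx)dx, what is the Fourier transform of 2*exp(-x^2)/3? 2*sqrt(pi)*exp(-k^2/4)/3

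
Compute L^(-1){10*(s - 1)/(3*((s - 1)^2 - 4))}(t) 10*exp(t)*cosh(2*t)/3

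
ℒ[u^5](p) 120/p^6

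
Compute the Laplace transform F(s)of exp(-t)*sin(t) 1/((s+1)^2+1)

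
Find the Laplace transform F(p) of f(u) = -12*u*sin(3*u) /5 -72*p/(5*(p^2+9) ^2) 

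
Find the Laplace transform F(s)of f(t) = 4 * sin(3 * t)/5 12/(5 * (s^2 + 9))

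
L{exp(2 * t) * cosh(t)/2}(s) (s - 2)/(2 * ((s - 2)^2 - 1))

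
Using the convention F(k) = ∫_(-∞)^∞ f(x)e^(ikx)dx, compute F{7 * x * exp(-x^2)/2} 7 * I * sqrt(pi) * k * exp(-k^2/4)/4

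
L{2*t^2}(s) 4/s^3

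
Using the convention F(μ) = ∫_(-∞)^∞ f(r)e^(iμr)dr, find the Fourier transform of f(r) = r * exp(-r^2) I * sqrt(pi) * μ * exp(-μ^2/4)/2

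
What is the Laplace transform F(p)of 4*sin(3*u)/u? 4*atan(3/p)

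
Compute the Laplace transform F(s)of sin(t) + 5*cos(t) 1/(s^2 + 1) + 5*s/(s^2 + 1)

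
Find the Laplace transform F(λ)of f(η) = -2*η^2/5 -4/(5*λ^3)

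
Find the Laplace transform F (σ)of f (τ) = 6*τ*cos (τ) 6*(σ^2 - 1)/ (σ^2 + 1)^2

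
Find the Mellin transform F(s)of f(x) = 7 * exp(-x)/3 7 * gamma(s)/3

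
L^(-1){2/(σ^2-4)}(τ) sinh(2*τ)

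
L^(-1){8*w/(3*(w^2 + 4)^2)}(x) 2*x*sin(2*x)/3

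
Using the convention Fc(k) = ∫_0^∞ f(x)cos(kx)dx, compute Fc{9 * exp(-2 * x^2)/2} 9 * sqrt(2) * sqrt(pi) * exp(-k^2/8)/8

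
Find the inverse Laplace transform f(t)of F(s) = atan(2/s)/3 sin(2*t)/(3*t)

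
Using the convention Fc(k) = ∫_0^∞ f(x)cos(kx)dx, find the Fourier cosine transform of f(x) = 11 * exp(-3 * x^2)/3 11 * sqrt(3) * sqrt(pi) * exp(-k^2/12)/18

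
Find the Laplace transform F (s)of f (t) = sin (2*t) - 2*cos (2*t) 2/ (s^2 + 4) - 2*s/ (s^2 + 4)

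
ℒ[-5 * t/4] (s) -5/(4 * s^2)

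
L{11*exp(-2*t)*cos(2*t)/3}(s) 11*(s + 2)/(3*((s + 2)^2 + 4))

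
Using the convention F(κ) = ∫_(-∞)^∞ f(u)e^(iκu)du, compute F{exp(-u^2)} sqrt(pi)*exp(-κ^2/4)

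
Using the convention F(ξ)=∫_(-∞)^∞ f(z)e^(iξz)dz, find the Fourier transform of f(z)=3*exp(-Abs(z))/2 3/(ξ^2 + 1)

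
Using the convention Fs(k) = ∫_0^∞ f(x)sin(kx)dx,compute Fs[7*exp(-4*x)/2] 7*k/(2*(k^2 + 16))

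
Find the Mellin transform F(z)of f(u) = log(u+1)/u -pi*csc(pi*z)/(z - 1)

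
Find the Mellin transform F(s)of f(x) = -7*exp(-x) -7*gamma(s)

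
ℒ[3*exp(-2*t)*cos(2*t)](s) 3*(s+2) /((s+2) ^2+4) 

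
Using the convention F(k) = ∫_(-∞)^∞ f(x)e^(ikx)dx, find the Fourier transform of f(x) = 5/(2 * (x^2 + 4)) 5 * pi * exp(-2 * Abs(k))/4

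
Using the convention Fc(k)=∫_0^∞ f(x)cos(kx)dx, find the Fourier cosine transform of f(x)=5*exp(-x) 5/(k^2 + 1)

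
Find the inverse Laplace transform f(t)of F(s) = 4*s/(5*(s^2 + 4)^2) t*sin(2*t)/5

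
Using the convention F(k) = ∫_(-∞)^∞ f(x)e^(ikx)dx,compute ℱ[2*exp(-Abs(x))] 4/(k^2+1)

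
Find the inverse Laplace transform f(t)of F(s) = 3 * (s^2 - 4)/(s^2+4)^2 3 * t * cos(2 * t)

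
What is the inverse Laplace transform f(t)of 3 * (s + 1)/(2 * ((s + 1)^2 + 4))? 3 * exp(-t) * cos(2 * t)/2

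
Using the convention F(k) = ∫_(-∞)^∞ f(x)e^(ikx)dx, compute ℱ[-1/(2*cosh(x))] -pi/(2*cosh(pi*k/2))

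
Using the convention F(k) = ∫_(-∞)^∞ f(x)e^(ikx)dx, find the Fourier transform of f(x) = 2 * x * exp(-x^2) I * sqrt(pi) * k * exp(-k^2/4)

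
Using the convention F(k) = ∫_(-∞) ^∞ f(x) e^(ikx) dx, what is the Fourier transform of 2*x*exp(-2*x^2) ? sqrt(2)*I*sqrt(pi)*k*exp(-k^2/8) /4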